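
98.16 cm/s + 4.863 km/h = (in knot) 1 cm/s = 0.01 m/s, so 98.16 cm/s = 98.16 * 0.01 = 0.9816 m/s. 1 km/h = 0.27777778 m/s, so 4.863 km/h = 4.863 * 0.27777778 = 1.3508333 m/s. Sum: 0.9816 + 1.3508333 = 2.3324333 m/s. 1 knot = 0.51444444 m/s, so 2.3324333 m/s = 2.3324333 / 0.51444444 = 4.5338877 knot ≈ 4.534 knot (4 s.f.). Final answer: 4.534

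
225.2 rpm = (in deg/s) 1351. Check: 1 rpm = 0.10471976 rad/s, so 225.2 rpm = 225.2 * 0.10471976 = 23.582889 rad/s. 1 deg/s = 0.017453293 rad/s, so 23.582889 rad/s = 23.582889 / 0.017453293 = 1351.2 deg/s ≈ 1351 deg/s (4 s.f.).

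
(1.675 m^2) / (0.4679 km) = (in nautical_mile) 1.933e-06. Check: 1.675 m^2 is already in m^2. 1 km = 1000 m, so 0.4679 km = 0.4679 * 1000 = 467.9 m. Combine: 1.675 m^2 / 467.9 m = 0.0035798247 m. 1 nautical_mile = 1852 m, so 0.0035798247 m = 0.0035798247 / 1852 = 1.9329507e-06 nautical_mile ≈ 1.933e-06 nautical_mile (4 s.f.).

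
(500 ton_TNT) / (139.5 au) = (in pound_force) 0.02254. Check: 1 ton_TNT = 4.184e+09 J, so 500 ton_TNT = 500 * 4.184e+09 = 2.092e+12 J. 1 au = 1.4959787e+11 m, so 139.5 au = 139.5 * 1.4959787e+11 = 2.0868903e+13 m. Combine: 2.092e+12 J / 2.0868903e+13 m = 0.10024485 N. 1 pound_force = 4.4482216 N, so 0.10024485 N = 0.10024485 / 4.4482216 = 0.022535938 pound_force ≈ 0.02254 pound_force (4 s.f.).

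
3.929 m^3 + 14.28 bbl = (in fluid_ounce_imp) 3.929 m^3 is already in m^3. 1 bbl = 0.15898729 m^3, so 14.28 bbl = 14.28 * 0.15898729 = 2.2703386 m^3. Sum: 3.929 + 2.2703386 = 6.1993386 m^3. 1 fluid_ounce_imp = 2.8413063e-05 m^3, so 6.1993386 m^3 = 6.1993386 / 2.8413063e-05 = 218186.22 fluid_ounce_imp ≈ 2.182e+05 fluid_ounce_imp (4 s.f.). Final answer: 2.182e+05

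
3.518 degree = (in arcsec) 1.266e+04. Check: 1 degree = 0.017453293 rad, so 3.518 degree = 3.518 * 0.017453293 = 0.061400683 rad. 1 arcsec = 4.8481368e-06 rad, so 0.061400683 rad = 0.061400683 / 4.8481368e-06 = 12664.8 arcsec ≈ 1.266e+04 arcsec (4 s.f.).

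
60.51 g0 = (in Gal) 1 g0 = 9.80665 m/s^2, so 60.51 g0 = 60.51 * 9.80665 = 593.40039 m/s^2. 1 Gal = 0.01 m/s^2, so 593.40039 m/s^2 = 593.40039 / 0.01 = 59340.039 Gal ≈ 5.934e+04 Gal (4 s.f.). Final answer: 5.934e+04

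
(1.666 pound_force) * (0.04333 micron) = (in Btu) 3.044e-10. Check: 1 pound_force = 4.4482216 N, so 1.666 pound_force = 1.666 * 4.4482216 = 7.4107372 N. 1 micron = 1e-06 m, so 0.04333 micron = 0.04333 * 1e-06 = 4.333e-08 m. Combine: 7.4107372 N * 4.333e-08 m = 3.2110724e-07 J. 1 Btu = 1055.0559 J, so 3.2110724e-07 J = 3.2110724e-07 / 1055.0559 = 3.0435094e-10 Btu ≈ 3.044e-10 Btu (4 s.f.).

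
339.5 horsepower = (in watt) 2.532e+05. Check: 1 horsepower = 745.69987 W, so 339.5 horsepower = 339.5 * 745.69987 = 253165.11 W. 253165.11 W = 253165.11 watt ≈ 2.532e+05 watt (4 s.f.).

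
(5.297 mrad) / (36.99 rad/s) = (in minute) 2.387e-06. Check: 1 mrad = 0.001 rad, so 5.297 mrad = 5.297 * 0.001 = 0.005297 rad. 36.99 rad/s is already in rad/s. Combine: 0.005297 rad / 36.99 rad/s = 0.00014320087 s. 1 minute = 60 s, so 0.00014320087 s = 0.00014320087 / 60 = 2.3866811e-06 minute ≈ 2.387e-06 minute (4 s.f.).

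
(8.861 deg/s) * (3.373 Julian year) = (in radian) 1 deg/s = 0.017453293 rad/s, so 8.861 deg/s = 8.861 * 0.017453293 = 0.15465363 rad/s. 1 Julian year = 31557600 s, so 3.373 Julian year = 3.373 * 31557600 = 1.0644378e+08 s. Combine: 0.15465363 rad/s * 1.0644378e+08 s = 16461917 rad. 16461917 rad = 16461917 radian ≈ 1.646e+07 radian (4 s.f.). Final answer: 1.646e+07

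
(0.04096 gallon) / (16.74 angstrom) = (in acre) 22.89. Check: 1 gallon = 0.0037854118 m^3, so 0.04096 gallon = 0.04096 * 0.0037854118 = 0.00015505047 m^3. 1 angstrom = 1e-10 m, so 16.74 angstrom = 16.74 * 1e-10 = 1.674e-09 m. Combine: 0.00015505047 m^3 / 1.674e-09 m = 92622.74 m^2. 1 acre = 4046.8564 m^2, so 92622.74 m^2 = 92622.74 / 4046.8564 = 22.887577 acre ≈ 22.89 acre (4 s.f.).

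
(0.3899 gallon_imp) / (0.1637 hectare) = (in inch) 4.263e-05. Check: 1 gallon_imp = 0.00454609 m^3, so 0.3899 gallon_imp = 0.3899 * 0.00454609 = 0.0017725205 m^3. 1 hectare = 10000 m^2, so 0.1637 hectare = 0.1637 * 10000 = 1637 m^2. Combine: 0.0017725205 m^3 / 1637 m^2 = 1.0827859e-06 m. 1 inch = 0.0254 m, so 1.0827859e-06 m = 1.0827859e-06 / 0.0254 = 4.2629365e-05 inch ≈ 4.263e-05 inch (4 s.f.).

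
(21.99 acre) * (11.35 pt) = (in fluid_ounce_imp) 1.254e+07. Check: 1 acre = 4046.8564 m^2, so 21.99 acre = 21.99 * 4046.8564 = 88990.373 m^2. 1 pt = 0.00035277778 m, so 11.35 pt = 11.35 * 0.00035277778 = 0.0040040278 m. Combine: 88990.373 m^2 * 0.0040040278 m = 356.31992 m^3. 1 fluid_ounce_imp = 2.8413063e-05 m^3, so 356.31992 m^3 = 356.31992 / 2.8413063e-05 = 12540708 fluid_ounce_imp ≈ 1.254e+07 fluid_ounce_imp (4 s.f.).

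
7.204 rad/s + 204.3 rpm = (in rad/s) 28.6. Check: 7.204 rad/s is already in rad/s. 1 rpm = 0.10471976 rad/s, so 204.3 rpm = 204.3 * 0.10471976 = 21.394246 rad/s. Sum: 7.204 + 21.394246 = 28.598246 rad/s. Result: 28.598246 rad/s ≈ 28.6 rad/s (4 s.f.).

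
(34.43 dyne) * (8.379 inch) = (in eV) 1 dyne = 1e-05 N, so 34.43 dyne = 34.43 * 1e-05 = 0.0003443 N. 1 inch = 0.0254 m, so 8.379 inch = 8.379 * 0.0254 = 0.2128266 m. Combine: 0.0003443 N * 0.2128266 m = 7.3276198e-05 J. 1 eV = 1.6021766e-19 J, so 7.3276198e-05 J = 7.3276198e-05 / 1.6021766e-19 = 4.5735406e+14 eV ≈ 4.574e+14 eV (4 s.f.). Final answer: 4.574e+14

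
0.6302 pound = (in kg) 1 pound = 0.45359237 kg, so 0.6302 pound = 0.6302 * 0.45359237 = 0.28585391 kg. Result: 0.28585391 kg ≈ 0.2859 kg (4 s.f.). Final answer: 0.2859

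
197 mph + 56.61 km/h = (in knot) 201.8. Check: 1 mph = 0.44704 m/s, so 197 mph = 197 * 0.44704 = 88.06688 m/s. 1 km/h = 0.27777778 m/s, so 56.61 km/h = 56.61 * 0.27777778 = 15.725 m/s. Sum: 88.06688 + 15.725 = 103.79188 m/s. 1 knot = 0.51444444 m/s, so 103.79188 m/s = 103.79188 / 0.51444444 = 201.75527 knot ≈ 201.8 knot (4 s.f.).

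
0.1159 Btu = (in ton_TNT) 2.923e-08. Check: 1 Btu = 1055.0559 J, so 0.1159 Btu = 0.1159 * 1055.0559 = 122.28097 J. 1 ton_TNT = 4.184e+09 J, so 122.28097 J = 122.28097 / 4.184e+09 = 2.9225854e-08 ton_TNT ≈ 2.923e-08 ton_TNT (4 s.f.).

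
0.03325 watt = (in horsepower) 4.459e-05. Check: 0.03325 watt = 0.03325 W. 1 horsepower = 745.69987 W, so 0.03325 W = 0.03325 / 745.69987 = 4.4588984e-05 horsepower ≈ 4.459e-05 horsepower (4 s.f.).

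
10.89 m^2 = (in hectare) 1 hectare = 10000 m^2, so 10.89 m^2 = 10.89 / 10000 = 0.001089 hectare. Final answer: 0.001089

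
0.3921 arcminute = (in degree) 0.006535. Check: 1 arcminute = 0.00029088821 rad, so 0.3921 arcminute = 0.3921 * 0.00029088821 = 0.00011405727 rad. 1 degree = 0.017453293 rad, so 0.00011405727 rad = 0.00011405727 / 0.017453293 = 0.006535 degree.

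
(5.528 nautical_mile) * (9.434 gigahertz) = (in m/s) 1 nautical_mile = 1852 m, so 5.528 nautical_mile = 5.528 * 1852 = 10237.856 m. 1 gigahertz = 1e+09 Hz, so 9.434 gigahertz = 9.434 * 1e+09 = 9.434e+09 Hz. Combine: 10237.856 m * 9.434e+09 Hz = 9.6583934e+13 m/s. Result: 9.6583934e+13 m/s ≈ 9.658e+13 m/s (4 s.f.). Final answer: 9.658e+13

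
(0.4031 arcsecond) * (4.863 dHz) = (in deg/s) 1 arcsecond = 4.8481368e-06 rad, so 0.4031 arcsecond = 0.4031 * 4.8481368e-06 = 1.9542839e-06 rad. 1 dHz = 0.1 Hz, so 4.863 dHz = 4.863 * 0.1 = 0.4863 Hz. Combine: 1.9542839e-06 rad * 0.4863 Hz = 9.5036828e-07 rad/s. 1 deg/s = 0.017453293 rad/s, so 9.5036828e-07 rad/s = 9.5036828e-07 / 0.017453293 = 5.4452092e-05 deg/s ≈ 5.445e-05 deg/s (4 s.f.). Final answer: 5.445e-05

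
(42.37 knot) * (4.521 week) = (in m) 1 knot = 0.51444444 m/s, so 42.37 knot = 42.37 * 0.51444444 = 21.797011 m/s. 1 week = 604800 s, so 4.521 week = 4.521 * 604800 = 2734300.8 s. Combine: 21.797011 m/s * 2734300.8 s = 59599585 m. Result: 59599585 m ≈ 5.96e+07 m (4 s.f.). Final answer: 5.96e+07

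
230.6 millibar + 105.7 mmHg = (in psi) 5.388. Check: 1 millibar = 100 Pa, so 230.6 millibar = 230.6 * 100 = 23060 Pa. 1 mmHg = 133.32237 Pa, so 105.7 mmHg = 105.7 * 133.32237 = 14092.174 Pa. Sum: 23060 + 14092.174 = 37152.174 Pa. 1 psi = 6894.7573 Pa, so 37152.174 Pa = 37152.174 / 6894.7573 = 5.3884673 psi ≈ 5.388 psi (4 s.f.).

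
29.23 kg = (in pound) 1 pound = 0.45359237 kg, so 29.23 kg = 29.23 / 0.45359237 = 64.441119 pound ≈ 64.44 pound (4 s.f.). Final answer: 64.44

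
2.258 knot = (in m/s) 1 knot = 0.51444444 m/s, so 2.258 knot = 2.258 * 0.51444444 = 1.1616156 m/s. Result: 1.1616156 m/s ≈ 1.162 m/s (4 s.f.). Final answer: 1.162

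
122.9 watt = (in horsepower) 122.9 watt = 122.9 W. 1 horsepower = 745.69987 W, so 122.9 W = 122.9 / 745.69987 = 0.16481161 horsepower ≈ 0.1648 horsepower (4 s.f.). Final answer: 0.1648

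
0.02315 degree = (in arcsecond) 83.34. Check: 1 degree = 0.017453293 rad, so 0.02315 degree = 0.02315 * 0.017453293 = 0.00040404372 rad. 1 arcsecond = 4.8481368e-06 rad, so 0.00040404372 rad = 0.00040404372 / 4.8481368e-06 = 83.34 arcsecond.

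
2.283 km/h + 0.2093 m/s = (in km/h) 1 km/h = 0.27777778 m/s, so 2.283 km/h = 2.283 * 0.27777778 = 0.63416667 m/s. 0.2093 m/s is already in m/s. Sum: 0.63416667 + 0.2093 = 0.84346667 m/s. 1 km/h = 0.27777778 m/s, so 0.84346667 m/s = 0.84346667 / 0.27777778 = 3.03648 km/h ≈ 3.036 km/h (4 s.f.). Final answer: 3.036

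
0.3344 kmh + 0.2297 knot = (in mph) 1 kmh = 0.27777778 m/s, so 0.3344 kmh = 0.3344 * 0.27777778 = 0.092888889 m/s. 1 knot = 0.51444444 m/s, so 0.2297 knot = 0.2297 * 0.51444444 = 0.11816789 m/s. Sum: 0.092888889 + 0.11816789 = 0.21105678 m/s. 1 mph = 0.44704 m/s, so 0.21105678 m/s = 0.21105678 / 0.44704 = 0.47212057 mph ≈ 0.4721 mph (4 s.f.). Final answer: 0.4721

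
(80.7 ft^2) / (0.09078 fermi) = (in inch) 1 ft^2 = 0.09290304 m^2, so 80.7 ft^2 = 80.7 * 0.09290304 = 7.4972753 m^2. 1 fermi = 1e-15 m, so 0.09078 fermi = 0.09078 * 1e-15 = 9.078e-17 m. Combine: 7.4972753 m^2 / 9.078e-17 m = 8.2587303e+16 m. 1 inch = 0.0254 m, so 8.2587303e+16 m = 8.2587303e+16 / 0.0254 = 3.2514686e+18 inch ≈ 3.251e+18 inch (4 s.f.). Final answer: 3.251e+18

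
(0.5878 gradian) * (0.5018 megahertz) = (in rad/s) 1 gradian = 0.015707963 rad, so 0.5878 gradian = 0.5878 * 0.015707963 = 0.0092331408 rad. 1 megahertz = 1000000 Hz, so 0.5018 megahertz = 0.5018 * 1000000 = 501800 Hz. Combine: 0.0092331408 rad * 501800 Hz = 4633.1901 rad/s. Result: 4633.1901 rad/s ≈ 4633 rad/s (4 s.f.). Final answer: 4633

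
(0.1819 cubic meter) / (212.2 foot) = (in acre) 0.1819 cubic meter = 0.1819 m^3. 1 foot = 0.3048 m, so 212.2 foot = 212.2 * 0.3048 = 64.67856 m. Combine: 0.1819 m^3 / 64.67856 m = 0.0028123694 m^2. 1 acre = 4046.8564 m^2, so 0.0028123694 m^2 = 0.0028123694 / 4046.8564 = 6.949516e-07 acre ≈ 6.95e-07 acre (4 s.f.). Final answer: 6.95e-07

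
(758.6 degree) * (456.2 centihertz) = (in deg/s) 3461. Check: 1 degree = 0.017453293 rad, so 758.6 degree = 758.6 * 0.017453293 = 13.240068 rad. 1 centihertz = 0.01 Hz, so 456.2 centihertz = 456.2 * 0.01 = 4.562 Hz. Combine: 13.240068 rad * 4.562 Hz = 60.401189 rad/s. 1 deg/s = 0.017453293 rad/s, so 60.401189 rad/s = 60.401189 / 0.017453293 = 3460.7332 deg/s ≈ 3461 deg/s (4 s.f.).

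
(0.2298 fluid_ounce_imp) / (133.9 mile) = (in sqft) 3.261e-10. Check: 1 fluid_ounce_imp = 2.8413063e-05 m^3, so 0.2298 fluid_ounce_imp = 0.2298 * 2.8413063e-05 = 6.5293218e-06 m^3. 1 mile = 1609.344 m, so 133.9 mile = 133.9 * 1609.344 = 215491.16 m. Combine: 6.5293218e-06 m^3 / 215491.16 m = 3.029972e-11 m^2. 1 sqft = 0.09290304 m^2, so 3.029972e-11 m^2 = 3.029972e-11 / 0.09290304 = 3.2614347e-10 sqft ≈ 3.261e-10 sqft (4 s.f.).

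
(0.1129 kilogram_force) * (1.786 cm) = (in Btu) 1 kilogram_force = 9.80665 N, so 0.1129 kilogram_force = 0.1129 * 9.80665 = 1.1071708 N. 1 cm = 0.01 m, so 1.786 cm = 1.786 * 0.01 = 0.01786 m. Combine: 1.1071708 N * 0.01786 m = 0.01977407 J. 1 Btu = 1055.0559 J, so 0.01977407 J = 0.01977407 / 1055.0559 = 1.8742202e-05 Btu ≈ 1.874e-05 Btu (4 s.f.). Final answer: 1.874e-05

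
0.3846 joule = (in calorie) 0.3846 joule = 0.3846 J. 1 calorie = 4.184 J, so 0.3846 J = 0.3846 / 4.184 = 0.091921606 calorie ≈ 0.09192 calorie (4 s.f.). Final answer: 0.09192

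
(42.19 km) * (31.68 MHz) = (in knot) 2.598e+12. Check: 1 km = 1000 m, so 42.19 km = 42.19 * 1000 = 42190 m. 1 MHz = 1000000 Hz, so 31.68 MHz = 31.68 * 1000000 = 31680000 Hz. Combine: 42190 m * 31680000 Hz = 1.3365792e+12 m/s. 1 knot = 0.51444444 m/s, so 1.3365792e+12 m/s = 1.3365792e+12 / 0.51444444 = 2.5981021e+12 knot ≈ 2.598e+12 knot (4 s.f.).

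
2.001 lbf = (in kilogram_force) 0.9076. Check: 1 lbf = 4.4482216 N, so 2.001 lbf = 2.001 * 4.4482216 = 8.9008915 N. 1 kilogram_force = 9.80665 N, so 8.9008915 N = 8.9008915 / 9.80665 = 0.90763833 kilogram_force ≈ 0.9076 kilogram_force (4 s.f.).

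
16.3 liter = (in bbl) 1 liter = 0.001 m^3, so 16.3 liter = 16.3 * 0.001 = 0.0163 m^3. 1 bbl = 0.15898729 m^3, so 0.0163 m^3 = 0.0163 / 0.15898729 = 0.10252392 bbl ≈ 0.1025 bbl (4 s.f.). Final answer: 0.1025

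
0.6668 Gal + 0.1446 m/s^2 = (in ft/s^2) 1 Gal = 0.01 m/s^2, so 0.6668 Gal = 0.6668 * 0.01 = 0.006668 m/s^2. 0.1446 m/s^2 is already in m/s^2. Sum: 0.006668 + 0.1446 = 0.151268 m/s^2. 1 ft/s^2 = 0.3048 m/s^2, so 0.151268 m/s^2 = 0.151268 / 0.3048 = 0.49628609 ft/s^2 ≈ 0.4963 ft/s^2 (4 s.f.). Final answer: 0.4963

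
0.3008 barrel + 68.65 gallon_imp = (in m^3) 0.3599. Check: 1 barrel = 0.15898729 m^3, so 0.3008 barrel = 0.3008 * 0.15898729 = 0.047823378 m^3. 1 gallon_imp = 0.00454609 m^3, so 68.65 gallon_imp = 68.65 * 0.00454609 = 0.31208908 m^3. Sum: 0.047823378 + 0.31208908 = 0.35991246 m^3. Result: 0.35991246 m^3 ≈ 0.3599 m^3 (4 s.f.).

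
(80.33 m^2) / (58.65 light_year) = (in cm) 1.448e-14. Check: 80.33 m^2 is already in m^2. 1 light_year = 9.4607305e+15 m, so 58.65 light_year = 58.65 * 9.4607305e+15 = 5.5487184e+17 m. Combine: 80.33 m^2 / 5.5487184e+17 m = 1.4477217e-16 m. 1 cm = 0.01 m, so 1.4477217e-16 m = 1.4477217e-16 / 0.01 = 1.4477217e-14 cm ≈ 1.448e-14 cm (4 s.f.).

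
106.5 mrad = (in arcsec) 2.197e+04. Check: 1 mrad = 0.001 rad, so 106.5 mrad = 106.5 * 0.001 = 0.1065 rad. 1 arcsec = 4.8481368e-06 rad, so 0.1065 rad = 0.1065 / 4.8481368e-06 = 21967.202 arcsec ≈ 2.197e+04 arcsec (4 s.f.).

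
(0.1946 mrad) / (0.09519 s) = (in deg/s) 1 mrad = 0.001 rad, so 0.1946 mrad = 0.1946 * 0.001 = 0.0001946 rad. 0.09519 s is already in s. Combine: 0.0001946 rad / 0.09519 s = 0.0020443324 rad/s. 1 deg/s = 0.017453293 rad/s, so 0.0020443324 rad/s = 0.0020443324 / 0.017453293 = 0.11713162 deg/s ≈ 0.1171 deg/s (4 s.f.). Final answer: 0.1171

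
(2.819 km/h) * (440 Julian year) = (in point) 3.082e+13. Check: 1 km/h = 0.27777778 m/s, so 2.819 km/h = 2.819 * 0.27777778 = 0.78305556 m/s. 1 Julian year = 31557600 s, so 440 Julian year = 440 * 31557600 = 1.3885344e+10 s. Combine: 0.78305556 m/s * 1.3885344e+10 s = 1.0872996e+10 m. 1 point = 0.00035277778 m, so 1.0872996e+10 m = 1.0872996e+10 / 0.00035277778 = 3.082109e+13 point ≈ 3.082e+13 point (4 s.f.).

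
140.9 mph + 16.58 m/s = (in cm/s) 7957. Check: 1 mph = 0.44704 m/s, so 140.9 mph = 140.9 * 0.44704 = 62.987936 m/s. 16.58 m/s is already in m/s. Sum: 62.987936 + 16.58 = 79.567936 m/s. 1 cm/s = 0.01 m/s, so 79.567936 m/s = 79.567936 / 0.01 = 7956.7936 cm/s ≈ 7957 cm/s (4 s.f.).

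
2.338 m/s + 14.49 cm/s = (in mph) 5.554. Check: 2.338 m/s is already in m/s. 1 cm/s = 0.01 m/s, so 14.49 cm/s = 14.49 * 0.01 = 0.1449 m/s. Sum: 2.338 + 0.1449 = 2.4829 m/s. 1 mph = 0.44704 m/s, so 2.4829 m/s = 2.4829 / 0.44704 = 5.5540891 mph ≈ 5.554 mph (4 s.f.).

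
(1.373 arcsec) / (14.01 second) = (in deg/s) 2.722e-05. Check: 1 arcsec = 4.8481368e-06 rad, so 1.373 arcsec = 1.373 * 4.8481368e-06 = 6.6564918e-06 rad. 14.01 second = 14.01 s. Combine: 6.6564918e-06 rad / 14.01 s = 4.7512433e-07 rad/s. 1 deg/s = 0.017453293 rad/s, so 4.7512433e-07 rad/s = 4.7512433e-07 / 0.017453293 = 2.7222619e-05 deg/s ≈ 2.722e-05 deg/s (4 s.f.).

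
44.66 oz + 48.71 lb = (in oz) 1 oz = 0.028349523 kg, so 44.66 oz = 44.66 * 0.028349523 = 1.2660897 kg. 1 lb = 0.45359237 kg, so 48.71 lb = 48.71 * 0.45359237 = 22.094484 kg. Sum: 1.2660897 + 22.094484 = 23.360574 kg. 1 oz = 0.028349523 kg, so 23.360574 kg = 23.360574 / 0.028349523 = 824.02 oz ≈ 824 oz (4 s.f.). Final answer: 824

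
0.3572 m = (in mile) 0.000222. Check: 1 mile = 1609.344 m, so 0.3572 m = 0.3572 / 1609.344 = 0.00022195379 mile ≈ 0.000222 mile (4 s.f.).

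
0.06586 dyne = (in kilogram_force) 1 dyne = 1e-05 N, so 0.06586 dyne = 0.06586 * 1e-05 = 6.586e-07 N. 1 kilogram_force = 9.80665 N, so 6.586e-07 N = 6.586e-07 / 9.80665 = 6.715851e-08 kilogram_force ≈ 6.716e-08 kilogram_force (4 s.f.). Final answer: 6.716e-08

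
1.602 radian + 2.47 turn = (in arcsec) 1.602 radian = 1.602 rad. 1 turn = 6.2831853 rad, so 2.47 turn = 2.47 * 6.2831853 = 15.519468 rad. Sum: 1.602 + 15.519468 = 17.121468 rad. 1 arcsec = 4.8481368e-06 rad, so 17.121468 rad = 17.121468 / 4.8481368e-06 = 3531556.2 arcsec ≈ 3.532e+06 arcsec (4 s.f.). Final answer: 3.532e+06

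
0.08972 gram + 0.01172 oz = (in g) 0.422. Check: 1 gram = 0.001 kg, so 0.08972 gram = 0.08972 * 0.001 = 8.972e-05 kg. 1 oz = 0.028349523 kg, so 0.01172 oz = 0.01172 * 0.028349523 = 0.00033225641 kg. Sum: 8.972e-05 + 0.00033225641 = 0.00042197641 kg. 1 g = 0.001 kg, so 0.00042197641 kg = 0.00042197641 / 0.001 = 0.42197641 g ≈ 0.422 g (4 s.f.).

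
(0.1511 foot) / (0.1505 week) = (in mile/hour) 1 foot = 0.3048 m, so 0.1511 foot = 0.1511 * 0.3048 = 0.04605528 m. 1 week = 604800 s, so 0.1505 week = 0.1505 * 604800 = 91022.4 s. Combine: 0.04605528 m / 91022.4 s = 5.0597743e-07 m/s. 1 mile/hour = 0.44704 m/s, so 5.0597743e-07 m/s = 5.0597743e-07 / 0.44704 = 1.1318393e-06 mile/hour ≈ 1.132e-06 mile/hour (4 s.f.). Final answer: 1.132e-06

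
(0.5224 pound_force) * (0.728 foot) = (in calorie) 0.1232. Check: 1 pound_force = 4.4482216 N, so 0.5224 pound_force = 0.5224 * 4.4482216 = 2.323751 N. 1 foot = 0.3048 m, so 0.728 foot = 0.728 * 0.3048 = 0.2218944 m. Combine: 2.323751 N * 0.2218944 m = 0.51562733 J. 1 calorie = 4.184 J, so 0.51562733 J = 0.51562733 / 4.184 = 0.12323789 calorie ≈ 0.1232 calorie (4 s.f.).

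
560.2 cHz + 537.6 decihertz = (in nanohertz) 5.936e+10. Check: 1 cHz = 0.01 Hz, so 560.2 cHz = 560.2 * 0.01 = 5.602 Hz. 1 decihertz = 0.1 Hz, so 537.6 decihertz = 537.6 * 0.1 = 53.76 Hz. Sum: 5.602 + 53.76 = 59.362 Hz. 1 nanohertz = 1e-09 Hz, so 59.362 Hz = 59.362 / 1e-09 = 5.9362e+10 nanohertz ≈ 5.936e+10 nanohertz (4 s.f.).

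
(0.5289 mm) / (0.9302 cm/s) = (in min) 0.0009476. Check: 1 mm = 0.001 m, so 0.5289 mm = 0.5289 * 0.001 = 0.0005289 m. 1 cm/s = 0.01 m/s, so 0.9302 cm/s = 0.9302 * 0.01 = 0.009302 m/s. Combine: 0.0005289 m / 0.009302 m/s = 0.05685874 s. 1 min = 60 s, so 0.05685874 s = 0.05685874 / 60 = 0.00094764567 min ≈ 0.0009476 min (4 s.f.).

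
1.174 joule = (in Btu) 0.001113. Check: 1.174 joule = 1.174 J. 1 Btu = 1055.0559 J, so 1.174 J = 1.174 / 1055.0559 = 0.0011127373 Btu ≈ 0.001113 Btu (4 s.f.).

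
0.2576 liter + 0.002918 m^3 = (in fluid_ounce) 1 liter = 0.001 m^3, so 0.2576 liter = 0.2576 * 0.001 = 0.0002576 m^3. 0.002918 m^3 is already in m^3. Sum: 0.0002576 + 0.002918 = 0.0031756 m^3. 1 fluid_ounce = 2.957353e-05 m^3, so 0.0031756 m^3 = 0.0031756 / 2.957353e-05 = 107.37981 fluid_ounce ≈ 107.4 fluid_ounce (4 s.f.). Final answer: 107.4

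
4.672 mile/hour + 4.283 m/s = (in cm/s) 637.2. Check: 1 mile/hour = 0.44704 m/s, so 4.672 mile/hour = 4.672 * 0.44704 = 2.0885709 m/s. 4.283 m/s is already in m/s. Sum: 2.0885709 + 4.283 = 6.3715709 m/s. 1 cm/s = 0.01 m/s, so 6.3715709 m/s = 6.3715709 / 0.01 = 637.15709 cm/s ≈ 637.2 cm/s (4 s.f.).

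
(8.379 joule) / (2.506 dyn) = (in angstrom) 3.344e+15. Check: 8.379 joule = 8.379 J. 1 dyn = 1e-05 N, so 2.506 dyn = 2.506 * 1e-05 = 2.506e-05 N. Combine: 8.379 J / 2.506e-05 N = 334357.54 m. 1 angstrom = 1e-10 m, so 334357.54 m = 334357.54 / 1e-10 = 3.3435754e+15 angstrom ≈ 3.344e+15 angstrom (4 s.f.).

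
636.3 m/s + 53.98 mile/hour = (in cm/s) 6.604e+04. Check: 636.3 m/s is already in m/s. 1 mile/hour = 0.44704 m/s, so 53.98 mile/hour = 53.98 * 0.44704 = 24.131219 m/s. Sum: 636.3 + 24.131219 = 660.43122 m/s. 1 cm/s = 0.01 m/s, so 660.43122 m/s = 660.43122 / 0.01 = 66043.122 cm/s ≈ 6.604e+04 cm/s (4 s.f.).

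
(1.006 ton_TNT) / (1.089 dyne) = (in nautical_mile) 2.087e+11. Check: 1 ton_TNT = 4.184e+09 J, so 1.006 ton_TNT = 1.006 * 4.184e+09 = 4.209104e+09 J. 1 dyne = 1e-05 N, so 1.089 dyne = 1.089 * 1e-05 = 1.089e-05 N. Combine: 4.209104e+09 J / 1.089e-05 N = 3.8651093e+14 m. 1 nautical_mile = 1852 m, so 3.8651093e+14 m = 3.8651093e+14 / 1852 = 2.086992e+11 nautical_mile ≈ 2.087e+11 nautical_mile (4 s.f.).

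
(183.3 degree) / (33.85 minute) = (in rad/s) 1 degree = 0.017453293 rad, so 183.3 degree = 183.3 * 0.017453293 = 3.1991885 rad. 1 minute = 60 s, so 33.85 minute = 33.85 * 60 = 2031 s. Combine: 3.1991885 rad / 2031 s = 0.001575179 rad/s. Result: 0.001575179 rad/s ≈ 0.001575 rad/s (4 s.f.). Final answer: 0.001575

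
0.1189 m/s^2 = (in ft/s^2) 0.3901. Check: 1 ft/s^2 = 0.3048 m/s^2, so 0.1189 m/s^2 = 0.1189 / 0.3048 = 0.39009186 ft/s^2 ≈ 0.3901 ft/s^2 (4 s.f.).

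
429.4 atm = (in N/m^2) 4.351e+07. Check: 1 atm = 101325 Pa, so 429.4 atm = 429.4 * 101325 = 43508955 Pa. 43508955 Pa = 43508955 N/m^2 ≈ 4.351e+07 N/m^2 (4 s.f.).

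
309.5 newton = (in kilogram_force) 31.56. Check: 309.5 newton = 309.5 N. 1 kilogram_force = 9.80665 N, so 309.5 N = 309.5 / 9.80665 = 31.560217 kilogram_force ≈ 31.56 kilogram_force (4 s.f.).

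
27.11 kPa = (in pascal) 2.711e+04. Check: 1 kPa = 1000 Pa, so 27.11 kPa = 27.11 * 1000 = 27110 Pa. 27110 Pa = 27110 pascal ≈ 2.711e+04 pascal (4 s.f.).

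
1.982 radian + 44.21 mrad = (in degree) 116.1. Check: 1.982 radian = 1.982 rad. 1 mrad = 0.001 rad, so 44.21 mrad = 44.21 * 0.001 = 0.04421 rad. Sum: 1.982 + 0.04421 = 2.02621 rad. 1 degree = 0.017453293 rad, so 2.02621 rad = 2.02621 / 0.017453293 = 116.09328 degree ≈ 116.1 degree (4 s.f.).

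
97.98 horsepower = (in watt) 7.306e+04. Check: 1 horsepower = 745.69987 W, so 97.98 horsepower = 97.98 * 745.69987 = 73063.673 W. 73063.673 W = 73063.673 watt ≈ 7.306e+04 watt (4 s.f.).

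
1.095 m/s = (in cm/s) 1 cm/s = 0.01 m/s, so 1.095 m/s = 1.095 / 0.01 = 109.5 cm/s. Final answer: 109.5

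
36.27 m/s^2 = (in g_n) 1 g_n = 9.80665 m/s^2, so 36.27 m/s^2 = 36.27 / 9.80665 = 3.6985107 g_n ≈ 3.699 g_n (4 s.f.). Final answer: 3.699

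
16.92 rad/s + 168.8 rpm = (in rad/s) 34.6. Check: 16.92 rad/s is already in rad/s. 1 rpm = 0.10471976 rad/s, so 168.8 rpm = 168.8 * 0.10471976 = 17.676695 rad/s. Sum: 16.92 + 17.676695 = 34.596695 rad/s. Result: 34.596695 rad/s ≈ 34.6 rad/s (4 s.f.).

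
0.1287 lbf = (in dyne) 5.725e+04. Check: 1 lbf = 4.4482216 N, so 0.1287 lbf = 0.1287 * 4.4482216 = 0.57248612 N. 1 dyne = 1e-05 N, so 0.57248612 N = 0.57248612 / 1e-05 = 57248.612 dyne ≈ 5.725e+04 dyne (4 s.f.).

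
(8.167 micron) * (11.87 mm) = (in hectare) 1 micron = 1e-06 m, so 8.167 micron = 8.167 * 1e-06 = 8.167e-06 m. 1 mm = 0.001 m, so 11.87 mm = 11.87 * 0.001 = 0.01187 m. Combine: 8.167e-06 m * 0.01187 m = 9.694229e-08 m^2. 1 hectare = 10000 m^2, so 9.694229e-08 m^2 = 9.694229e-08 / 10000 = 9.694229e-12 hectare ≈ 9.694e-12 hectare (4 s.f.). Final answer: 9.694e-12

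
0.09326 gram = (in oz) 0.00329. Check: 1 gram = 0.001 kg, so 0.09326 gram = 0.09326 * 0.001 = 9.326e-05 kg. 1 oz = 0.028349523 kg, so 9.326e-05 kg = 9.326e-05 / 0.028349523 = 0.0032896497 oz ≈ 0.00329 oz (4 s.f.).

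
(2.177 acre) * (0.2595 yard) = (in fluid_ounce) 7.069e+07. Check: 1 acre = 4046.8564 m^2, so 2.177 acre = 2.177 * 4046.8564 = 8810.0064 m^2. 1 yard = 0.9144 m, so 0.2595 yard = 0.2595 * 0.9144 = 0.2372868 m. Combine: 8810.0064 m^2 * 0.2372868 m = 2090.4982 m^3. 1 fluid_ounce = 2.957353e-05 m^3, so 2090.4982 m^3 = 2090.4982 / 2.957353e-05 = 70688155 fluid_ounce ≈ 7.069e+07 fluid_ounce (4 s.f.).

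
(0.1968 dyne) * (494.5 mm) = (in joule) 1 dyne = 1e-05 N, so 0.1968 dyne = 0.1968 * 1e-05 = 1.968e-06 N. 1 mm = 0.001 m, so 494.5 mm = 494.5 * 0.001 = 0.4945 m. Combine: 1.968e-06 N * 0.4945 m = 9.73176e-07 J. 9.73176e-07 J = 9.73176e-07 joule ≈ 9.732e-07 joule (4 s.f.). Final answer: 9.732e-07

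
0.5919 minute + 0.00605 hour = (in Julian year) 1 minute = 60 s, so 0.5919 minute = 0.5919 * 60 = 35.514 s. 1 hour = 3600 s, so 0.00605 hour = 0.00605 * 3600 = 21.78 s. Sum: 35.514 + 21.78 = 57.294 s. 1 Julian year = 31557600 s, so 57.294 s = 57.294 / 31557600 = 1.8155373e-06 Julian year ≈ 1.816e-06 Julian year (4 s.f.). Final answer: 1.816e-06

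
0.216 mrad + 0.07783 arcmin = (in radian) 1 mrad = 0.001 rad, so 0.216 mrad = 0.216 * 0.001 = 0.000216 rad. 1 arcmin = 0.00029088821 rad, so 0.07783 arcmin = 0.07783 * 0.00029088821 = 2.2639829e-05 rad. Sum: 0.000216 + 2.2639829e-05 = 0.00023863983 rad. 0.00023863983 rad = 0.00023863983 radian ≈ 0.0002386 radian (4 s.f.). Final answer: 0.0002386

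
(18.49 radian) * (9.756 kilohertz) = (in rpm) 18.49 radian = 18.49 rad. 1 kilohertz = 1000 Hz, so 9.756 kilohertz = 9.756 * 1000 = 9756 Hz. Combine: 18.49 rad * 9756 Hz = 180388.44 rad/s. 1 rpm = 0.10471976 rad/s, so 180388.44 rad/s = 180388.44 / 0.10471976 = 1722582.7 rpm ≈ 1.723e+06 rpm (4 s.f.). Final answer: 1.723e+06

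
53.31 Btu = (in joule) 5.625e+04. Check: 1 Btu = 1055.0559 J, so 53.31 Btu = 53.31 * 1055.0559 = 56245.028 J. 56245.028 J = 56245.028 joule ≈ 5.625e+04 joule (4 s.f.).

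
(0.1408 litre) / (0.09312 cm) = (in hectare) 1 litre = 0.001 m^3, so 0.1408 litre = 0.1408 * 0.001 = 0.0001408 m^3. 1 cm = 0.01 m, so 0.09312 cm = 0.09312 * 0.01 = 0.0009312 m. Combine: 0.0001408 m^3 / 0.0009312 m = 0.15120275 m^2. 1 hectare = 10000 m^2, so 0.15120275 m^2 = 0.15120275 / 10000 = 1.5120275e-05 hectare ≈ 1.512e-05 hectare (4 s.f.). Final answer: 1.512e-05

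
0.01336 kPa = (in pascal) 1 kPa = 1000 Pa, so 0.01336 kPa = 0.01336 * 1000 = 13.36 Pa. 13.36 Pa = 13.36 pascal. Final answer: 13.36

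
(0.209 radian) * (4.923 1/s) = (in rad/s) 1.029. Check: 0.209 radian = 0.209 rad. 4.923 1/s = 4.923 Hz. Combine: 0.209 rad * 4.923 Hz = 1.028907 rad/s. Result: 1.028907 rad/s ≈ 1.029 rad/s (4 s.f.).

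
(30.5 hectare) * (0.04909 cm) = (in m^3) 1 hectare = 10000 m^2, so 30.5 hectare = 30.5 * 10000 = 305000 m^2. 1 cm = 0.01 m, so 0.04909 cm = 0.04909 * 0.01 = 0.0004909 m. Combine: 305000 m^2 * 0.0004909 m = 149.7245 m^3. Result: 149.7245 m^3 ≈ 149.7 m^3 (4 s.f.). Final answer: 149.7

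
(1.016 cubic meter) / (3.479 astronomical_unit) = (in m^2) 1.952e-12. Check: 1.016 cubic meter = 1.016 m^3. 1 astronomical_unit = 1.4959787e+11 m, so 3.479 astronomical_unit = 3.479 * 1.4959787e+11 = 5.2045099e+11 m. Combine: 1.016 m^3 / 5.2045099e+11 m = 1.9521531e-12 m^2. Result: 1.9521531e-12 m^2 ≈ 1.952e-12 m^2 (4 s.f.).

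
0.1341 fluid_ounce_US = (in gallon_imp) 1 fluid_ounce_US = 2.957353e-05 m^3, so 0.1341 fluid_ounce_US = 0.1341 * 2.957353e-05 = 3.9658103e-06 m^3. 1 gallon_imp = 0.00454609 m^3, so 3.9658103e-06 m^3 = 3.9658103e-06 / 0.00454609 = 0.00087235631 gallon_imp ≈ 0.0008724 gallon_imp (4 s.f.). Final answer: 0.0008724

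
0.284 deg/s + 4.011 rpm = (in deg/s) 24.35. Check: 1 deg/s = 0.017453293 rad/s, so 0.284 deg/s = 0.284 * 0.017453293 = 0.0049567351 rad/s. 1 rpm = 0.10471976 rad/s, so 4.011 rpm = 4.011 * 0.10471976 = 0.42003094 rad/s. Sum: 0.0049567351 + 0.42003094 = 0.42498767 rad/s. 1 deg/s = 0.017453293 rad/s, so 0.42498767 rad/s = 0.42498767 / 0.017453293 = 24.35 deg/s.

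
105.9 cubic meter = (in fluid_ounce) 105.9 cubic meter = 105.9 m^3. 1 fluid_ounce = 2.957353e-05 m^3, so 105.9 m^3 = 105.9 / 2.957353e-05 = 3580905 fluid_ounce ≈ 3.581e+06 fluid_ounce (4 s.f.). Final answer: 3.581e+06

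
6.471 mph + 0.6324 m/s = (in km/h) 12.69. Check: 1 mph = 0.44704 m/s, so 6.471 mph = 6.471 * 0.44704 = 2.8927958 m/s. 0.6324 m/s is already in m/s. Sum: 2.8927958 + 0.6324 = 3.5251958 m/s. 1 km/h = 0.27777778 m/s, so 3.5251958 m/s = 3.5251958 / 0.27777778 = 12.690705 km/h ≈ 12.69 km/h (4 s.f.).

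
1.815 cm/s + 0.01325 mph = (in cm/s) 2.407. Check: 1 cm/s = 0.01 m/s, so 1.815 cm/s = 1.815 * 0.01 = 0.01815 m/s. 1 mph = 0.44704 m/s, so 0.01325 mph = 0.01325 * 0.44704 = 0.00592328 m/s. Sum: 0.01815 + 0.00592328 = 0.02407328 m/s. 1 cm/s = 0.01 m/s, so 0.02407328 m/s = 0.02407328 / 0.01 = 2.407328 cm/s ≈ 2.407 cm/s (4 s.f.).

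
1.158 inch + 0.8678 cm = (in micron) 1 inch = 0.0254 m, so 1.158 inch = 1.158 * 0.0254 = 0.0294132 m. 1 cm = 0.01 m, so 0.8678 cm = 0.8678 * 0.01 = 0.008678 m. Sum: 0.0294132 + 0.008678 = 0.0380912 m. 1 micron = 1e-06 m, so 0.0380912 m = 0.0380912 / 1e-06 = 38091.2 micron ≈ 3.809e+04 micron (4 s.f.). Final answer: 3.809e+04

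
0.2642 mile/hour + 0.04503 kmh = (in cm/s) 13.06. Check: 1 mile/hour = 0.44704 m/s, so 0.2642 mile/hour = 0.2642 * 0.44704 = 0.11810797 m/s. 1 kmh = 0.27777778 m/s, so 0.04503 kmh = 0.04503 * 0.27777778 = 0.012508333 m/s. Sum: 0.11810797 + 0.012508333 = 0.1306163 m/s. 1 cm/s = 0.01 m/s, so 0.1306163 m/s = 0.1306163 / 0.01 = 13.06163 cm/s ≈ 13.06 cm/s (4 s.f.).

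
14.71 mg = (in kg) 1.471e-05. Check: 1 mg = 1e-06 kg, so 14.71 mg = 14.71 * 1e-06 = 1.471e-05 kg. Result: 1.471e-05 kg.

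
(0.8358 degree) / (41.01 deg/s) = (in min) 0.0003397. Check: 1 degree = 0.017453293 rad, so 0.8358 degree = 0.8358 * 0.017453293 = 0.014587462 rad. 1 deg/s = 0.017453293 rad/s, so 41.01 deg/s = 41.01 * 0.017453293 = 0.71575953 rad/s. Combine: 0.014587462 rad / 0.71575953 rad/s = 0.020380395 s. 1 min = 60 s, so 0.020380395 s = 0.020380395 / 60 = 0.00033967325 min ≈ 0.0003397 min (4 s.f.).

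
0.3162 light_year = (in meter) 2.991e+15. Check: 1 light_year = 9.4607305e+15 m, so 0.3162 light_year = 0.3162 * 9.4607305e+15 = 2.991483e+15 m. 2.991483e+15 m = 2.991483e+15 meter ≈ 2.991e+15 meter (4 s.f.).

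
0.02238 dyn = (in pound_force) 1 dyn = 1e-05 N, so 0.02238 dyn = 0.02238 * 1e-05 = 2.238e-07 N. 1 pound_force = 4.4482216 N, so 2.238e-07 N = 2.238e-07 / 4.4482216 = 5.0312241e-08 pound_force ≈ 5.031e-08 pound_force (4 s.f.). Final answer: 5.031e-08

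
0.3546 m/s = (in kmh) 1.277. Check: 1 kmh = 0.27777778 m/s, so 0.3546 m/s = 0.3546 / 0.27777778 = 1.27656 kmh ≈ 1.277 kmh (4 s.f.).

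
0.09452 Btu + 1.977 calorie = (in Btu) 0.1024. Check: 1 Btu = 1055.0559 J, so 0.09452 Btu = 0.09452 * 1055.0559 = 99.723879 J. 1 calorie = 4.184 J, so 1.977 calorie = 1.977 * 4.184 = 8.271768 J. Sum: 99.723879 + 8.271768 = 107.99565 J. 1 Btu = 1055.0559 J, so 107.99565 J = 107.99565 / 1055.0559 = 0.10236012 Btu ≈ 0.1024 Btu (4 s.f.).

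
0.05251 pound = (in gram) 23.82. Check: 1 pound = 0.45359237 kg, so 0.05251 pound = 0.05251 * 0.45359237 = 0.023818135 kg. 1 gram = 0.001 kg, so 0.023818135 kg = 0.023818135 / 0.001 = 23.818135 gram ≈ 23.82 gram (4 s.f.).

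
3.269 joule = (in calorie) 3.269 joule = 3.269 J. 1 calorie = 4.184 J, so 3.269 J = 3.269 / 4.184 = 0.78130975 calorie ≈ 0.7813 calorie (4 s.f.). Final answer: 0.7813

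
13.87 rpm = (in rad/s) 1 rpm = 0.10471976 rad/s, so 13.87 rpm = 13.87 * 0.10471976 = 1.452463 rad/s. Result: 1.452463 rad/s ≈ 1.452 rad/s (4 s.f.). Final answer: 1.452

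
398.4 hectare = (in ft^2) 4.288e+07. Check: 1 hectare = 10000 m^2, so 398.4 hectare = 398.4 * 10000 = 3984000 m^2. 1 ft^2 = 0.09290304 m^2, so 3984000 m^2 = 3984000 / 0.09290304 = 42883419 ft^2 ≈ 4.288e+07 ft^2 (4 s.f.).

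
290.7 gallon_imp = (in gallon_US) 349.1. Check: 1 gallon_imp = 0.00454609 m^3, so 290.7 gallon_imp = 290.7 * 0.00454609 = 1.3215484 m^3. 1 gallon_US = 0.0037854118 m^3, so 1.3215484 m^3 = 1.3215484 / 0.0037854118 = 349.11614 gallon_US ≈ 349.1 gallon_US (4 s.f.).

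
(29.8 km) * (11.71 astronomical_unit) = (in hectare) 5.22e+12. Check: 1 km = 1000 m, so 29.8 km = 29.8 * 1000 = 29800 m. 1 astronomical_unit = 1.4959787e+11 m, so 11.71 astronomical_unit = 11.71 * 1.4959787e+11 = 1.7517911e+12 m. Combine: 29800 m * 1.7517911e+12 m = 5.2203374e+16 m^2. 1 hectare = 10000 m^2, so 5.2203374e+16 m^2 = 5.2203374e+16 / 10000 = 5.2203374e+12 hectare ≈ 5.22e+12 hectare (4 s.f.).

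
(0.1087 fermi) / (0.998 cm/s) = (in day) 1 fermi = 1e-15 m, so 0.1087 fermi = 0.1087 * 1e-15 = 1.087e-16 m. 1 cm/s = 0.01 m/s, so 0.998 cm/s = 0.998 * 0.01 = 0.00998 m/s. Combine: 1.087e-16 m / 0.00998 m/s = 1.0891784e-14 s. 1 day = 86400 s, so 1.0891784e-14 s = 1.0891784e-14 / 86400 = 1.2606231e-19 day ≈ 1.261e-19 day (4 s.f.). Final answer: 1.261e-19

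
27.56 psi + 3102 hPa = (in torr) 1 psi = 6894.7573 Pa, so 27.56 psi = 27.56 * 6894.7573 = 190019.51 Pa. 1 hPa = 100 Pa, so 3102 hPa = 3102 * 100 = 310200 Pa. Sum: 190019.51 + 310200 = 500219.51 Pa. 1 torr = 133.32237 Pa, so 500219.51 Pa = 500219.51 / 133.32237 = 3751.9549 torr ≈ 3752 torr (4 s.f.). Final answer: 3752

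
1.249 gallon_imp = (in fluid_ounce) 1 gallon_imp = 0.00454609 m^3, so 1.249 gallon_imp = 1.249 * 0.00454609 = 0.0056780664 m^3. 1 fluid_ounce = 2.957353e-05 m^3, so 0.0056780664 m^3 = 0.0056780664 / 2.957353e-05 = 191.99827 fluid_ounce ≈ 192 fluid_ounce (4 s.f.). Final answer: 192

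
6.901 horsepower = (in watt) 5146. Check: 1 horsepower = 745.69987 W, so 6.901 horsepower = 6.901 * 745.69987 = 5146.0748 W. 5146.0748 W = 5146.0748 watt ≈ 5146 watt (4 s.f.).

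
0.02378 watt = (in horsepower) 3.189e-05. Check: 0.02378 watt = 0.02378 W. 1 horsepower = 745.69987 W, so 0.02378 W = 0.02378 / 745.69987 = 3.1889505e-05 horsepower ≈ 3.189e-05 horsepower (4 s.f.).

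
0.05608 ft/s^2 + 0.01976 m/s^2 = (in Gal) 1 ft/s^2 = 0.3048 m/s^2, so 0.05608 ft/s^2 = 0.05608 * 0.3048 = 0.017093184 m/s^2. 0.01976 m/s^2 is already in m/s^2. Sum: 0.017093184 + 0.01976 = 0.036853184 m/s^2. 1 Gal = 0.01 m/s^2, so 0.036853184 m/s^2 = 0.036853184 / 0.01 = 3.6853184 Gal ≈ 3.685 Gal (4 s.f.). Final answer: 3.685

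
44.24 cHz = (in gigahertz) 1 cHz = 0.01 Hz, so 44.24 cHz = 44.24 * 0.01 = 0.4424 Hz. 1 gigahertz = 1e+09 Hz, so 0.4424 Hz = 0.4424 / 1e+09 = 4.424e-10 gigahertz. Final answer: 4.424e-10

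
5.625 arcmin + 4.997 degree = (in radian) 0.08885. Check: 1 arcmin = 0.00029088821 rad, so 5.625 arcmin = 5.625 * 0.00029088821 = 0.0016362462 rad. 1 degree = 0.017453293 rad, so 4.997 degree = 4.997 * 0.017453293 = 0.087214103 rad. Sum: 0.0016362462 + 0.087214103 = 0.088850349 rad. 0.088850349 rad = 0.088850349 radian ≈ 0.08885 radian (4 s.f.).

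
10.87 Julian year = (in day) 1 Julian year = 31557600 s, so 10.87 Julian year = 10.87 * 31557600 = 3.4303111e+08 s. 1 day = 86400 s, so 3.4303111e+08 s = 3.4303111e+08 / 86400 = 3970.2675 day ≈ 3970 day (4 s.f.). Final answer: 3970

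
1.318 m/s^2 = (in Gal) 1 Gal = 0.01 m/s^2, so 1.318 m/s^2 = 1.318 / 0.01 = 131.8 Gal. Final answer: 131.8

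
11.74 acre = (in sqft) 5.114e+05. Check: 1 acre = 4046.8564 m^2, so 11.74 acre = 11.74 * 4046.8564 = 47510.094 m^2. 1 sqft = 0.09290304 m^2, so 47510.094 m^2 = 47510.094 / 0.09290304 = 511394.4 sqft ≈ 5.114e+05 sqft (4 s.f.).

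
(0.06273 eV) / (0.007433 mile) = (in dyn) 1 eV = 1.6021766e-19 J, so 0.06273 eV = 0.06273 * 1.6021766e-19 = 1.0050454e-20 J. 1 mile = 1609.344 m, so 0.007433 mile = 0.007433 * 1609.344 = 11.962254 m. Combine: 1.0050454e-20 J / 11.962254 m = 8.4018063e-22 N. 1 dyn = 1e-05 N, so 8.4018063e-22 N = 8.4018063e-22 / 1e-05 = 8.4018063e-17 dyn ≈ 8.402e-17 dyn (4 s.f.). Final answer: 8.402e-17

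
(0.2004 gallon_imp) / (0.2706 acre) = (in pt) 1 gallon_imp = 0.00454609 m^3, so 0.2004 gallon_imp = 0.2004 * 0.00454609 = 0.00091103644 m^3. 1 acre = 4046.8564 m^2, so 0.2706 acre = 0.2706 * 4046.8564 = 1095.0793 m^2. Combine: 0.00091103644 m^3 / 1095.0793 m^2 = 8.3193646e-07 m. 1 pt = 0.00035277778 m, so 8.3193646e-07 m = 8.3193646e-07 / 0.00035277778 = 0.0023582451 pt ≈ 0.002358 pt (4 s.f.). Final answer: 0.002358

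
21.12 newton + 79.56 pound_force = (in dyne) 3.75e+07. Check: 21.12 newton = 21.12 N. 1 pound_force = 4.4482216 N, so 79.56 pound_force = 79.56 * 4.4482216 = 353.90051 N. Sum: 21.12 + 353.90051 = 375.02051 N. 1 dyne = 1e-05 N, so 375.02051 N = 375.02051 / 1e-05 = 37502051 dyne ≈ 3.75e+07 dyne (4 s.f.).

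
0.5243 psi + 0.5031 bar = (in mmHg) 404.5. Check: 1 psi = 6894.7573 Pa, so 0.5243 psi = 0.5243 * 6894.7573 = 3614.9212 Pa. 1 bar = 100000 Pa, so 0.5031 bar = 0.5031 * 100000 = 50310 Pa. Sum: 3614.9212 + 50310 = 53924.921 Pa. 1 mmHg = 133.32237 Pa, so 53924.921 Pa = 53924.921 / 133.32237 = 404.47017 mmHg ≈ 404.5 mmHg (4 s.f.).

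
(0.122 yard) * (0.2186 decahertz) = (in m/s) 1 yard = 0.9144 m, so 0.122 yard = 0.122 * 0.9144 = 0.1115568 m. 1 decahertz = 10 Hz, so 0.2186 decahertz = 0.2186 * 10 = 2.186 Hz. Combine: 0.1115568 m * 2.186 Hz = 0.24386316 m/s. Result: 0.24386316 m/s ≈ 0.2439 m/s (4 s.f.). Final answer: 0.2439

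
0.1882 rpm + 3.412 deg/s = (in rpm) 1 rpm = 0.10471976 rad/s, so 0.1882 rpm = 0.1882 * 0.10471976 = 0.019708258 rad/s. 1 deg/s = 0.017453293 rad/s, so 3.412 deg/s = 3.412 * 0.017453293 = 0.059550634 rad/s. Sum: 0.019708258 + 0.059550634 = 0.079258892 rad/s. 1 rpm = 0.10471976 rad/s, so 0.079258892 rad/s = 0.079258892 / 0.10471976 = 0.75686667 rpm ≈ 0.7569 rpm (4 s.f.). Final answer: 0.7569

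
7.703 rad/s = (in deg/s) 441.3. Check: 1 deg/s = 0.017453293 rad/s, so 7.703 rad/s = 7.703 / 0.017453293 = 441.34939 deg/s ≈ 441.3 deg/s (4 s.f.).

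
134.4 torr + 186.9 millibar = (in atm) 1 torr = 133.32237 Pa, so 134.4 torr = 134.4 * 133.32237 = 17918.526 Pa. 1 millibar = 100 Pa, so 186.9 millibar = 186.9 * 100 = 18690 Pa. Sum: 17918.526 + 18690 = 36608.526 Pa. 1 atm = 101325 Pa, so 36608.526 Pa = 36608.526 / 101325 = 0.36129806 atm ≈ 0.3613 atm (4 s.f.). Final answer: 0.3613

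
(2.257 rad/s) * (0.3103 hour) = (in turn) 401.3. Check: 2.257 rad/s is already in rad/s. 1 hour = 3600 s, so 0.3103 hour = 0.3103 * 3600 = 1117.08 s. Combine: 2.257 rad/s * 1117.08 s = 2521.2496 rad. 1 turn = 6.2831853 rad, so 2521.2496 rad = 2521.2496 / 6.2831853 = 401.26933 turn ≈ 401.3 turn (4 s.f.).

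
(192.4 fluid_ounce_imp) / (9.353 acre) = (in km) 1.444e-10. Check: 1 fluid_ounce_imp = 2.8413063e-05 m^3, so 192.4 fluid_ounce_imp = 192.4 * 2.8413063e-05 = 0.0054666732 m^3. 1 acre = 4046.8564 m^2, so 9.353 acre = 9.353 * 4046.8564 = 37850.248 m^2. Combine: 0.0054666732 m^3 / 37850.248 m^2 = 1.4442899e-07 m. 1 km = 1000 m, so 1.4442899e-07 m = 1.4442899e-07 / 1000 = 1.4442899e-10 km ≈ 1.444e-10 km (4 s.f.).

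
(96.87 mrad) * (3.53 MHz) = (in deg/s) 1 mrad = 0.001 rad, so 96.87 mrad = 96.87 * 0.001 = 0.09687 rad. 1 MHz = 1000000 Hz, so 3.53 MHz = 3.53 * 1000000 = 3530000 Hz. Combine: 0.09687 rad * 3530000 Hz = 341951.1 rad/s. 1 deg/s = 0.017453293 rad/s, so 341951.1 rad/s = 341951.1 / 0.017453293 = 19592355 deg/s ≈ 1.959e+07 deg/s (4 s.f.). Final answer: 1.959e+07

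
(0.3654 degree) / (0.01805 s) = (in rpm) 3.374. Check: 1 degree = 0.017453293 rad, so 0.3654 degree = 0.3654 * 0.017453293 = 0.0063774331 rad. 0.01805 s is already in s. Combine: 0.0063774331 rad / 0.01805 s = 0.35332039 rad/s. 1 rpm = 0.10471976 rad/s, so 0.35332039 rad/s = 0.35332039 / 0.10471976 = 3.3739612 rpm ≈ 3.374 rpm (4 s.f.).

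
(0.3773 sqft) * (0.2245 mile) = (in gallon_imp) 1 sqft = 0.09290304 m^2, so 0.3773 sqft = 0.3773 * 0.09290304 = 0.035052317 m^2. 1 mile = 1609.344 m, so 0.2245 mile = 0.2245 * 1609.344 = 361.29773 m. Combine: 0.035052317 m^2 * 361.29773 m = 12.664322 m^3. 1 gallon_imp = 0.00454609 m^3, so 12.664322 m^3 = 12.664322 / 0.00454609 = 2785.7615 gallon_imp ≈ 2786 gallon_imp (4 s.f.). Final answer: 2786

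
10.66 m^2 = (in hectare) 1 hectare = 10000 m^2, so 10.66 m^2 = 10.66 / 10000 = 0.001066 hectare. Final answer: 0.001066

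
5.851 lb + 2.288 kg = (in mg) 4.942e+06. Check: 1 lb = 0.45359237 kg, so 5.851 lb = 5.851 * 0.45359237 = 2.653969 kg. 2.288 kg is already in kg. Sum: 2.653969 + 2.288 = 4.941969 kg. 1 mg = 1e-06 kg, so 4.941969 kg = 4.941969 / 1e-06 = 4941969 mg ≈ 4.942e+06 mg (4 s.f.).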